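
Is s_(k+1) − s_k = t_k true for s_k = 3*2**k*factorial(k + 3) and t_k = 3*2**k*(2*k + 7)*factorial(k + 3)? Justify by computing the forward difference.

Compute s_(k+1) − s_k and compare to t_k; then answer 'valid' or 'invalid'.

s_(k+1) = 6*2**k*factorial(k + 4)
s_(k+1) − s_k = 3*2**k*(2*k + 7)*factorial(k + 3)
(s_(k+1) − s_k) − t_k = 0

Valid — Δs_k = t_k.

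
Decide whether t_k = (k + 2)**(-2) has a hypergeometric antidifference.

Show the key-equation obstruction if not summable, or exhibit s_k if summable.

No — key equation has no polynomial f.

The ratio is (k + 2)**2/(k + 3)**2.
Gosper form: A/B · C(k+1)/C(k) with A=k**2 + 4*k + 4, B=k**2 + 6*k + 9, C=1.
Need (k**2 + 4*k + 4)·f(k+1) − (k**2 + 4*k + 4)·f(k) = 1.
d = 0 from the (2,2,0) case.
Put f(k) = c0: A·f(k+1) − B(k−1)·f(k) − C = -1; need -1 = 0 — inconsistent ⇒ no f, not summable.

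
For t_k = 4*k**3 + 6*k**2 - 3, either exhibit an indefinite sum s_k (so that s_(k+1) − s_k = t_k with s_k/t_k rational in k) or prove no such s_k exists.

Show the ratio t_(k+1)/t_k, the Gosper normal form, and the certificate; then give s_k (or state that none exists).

Step 1: r(k) = (4*(k + 1)**3 + 6*(k + 1)**2 - 3)/(4*k**3 + 6*k**2 - 3).
A = 1, B = 1, C = k**3 + 3*k**2/2 - 3/4.
f must satisfy (1)·f(k+1) − (1)·f(k) = k**3 + 3*k**2/2 - 3/4.
d = 4 from the (0,0,3) case.
A polynomial solution: f(k) = k*(k**3 - 2*k - 2)/4.
Get s_k = R·t_k = k*(k**3 - 2*k - 2) with R(k) = B(k−1)f(k)/C(k) = k*(k**3 - 2*k - 2)/(4*k**3 + 6*k**2 - 3).
s_(k+1) − s_k = 4*k**3 + 6*k**2 - 3 = t_k.

s_k = k*(k**3 - 2*k - 2)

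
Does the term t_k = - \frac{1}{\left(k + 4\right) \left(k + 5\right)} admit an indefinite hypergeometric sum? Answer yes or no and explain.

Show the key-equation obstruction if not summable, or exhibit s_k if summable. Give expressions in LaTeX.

t_(k+1)/t_k = (k + 4)/(k + 6).
So A=k + 4 and B=k + 6, with C=1.
Need (k + 4)·f(k+1) − (k + 5)·f(k) = 1.
Degrees (1,1,0) ⇒ d ≤ 1.
A polynomial solution: f(k) = k/4.
R(k) = B(k−1)·f(k)/C(k) = k*(k + 5)/4; s_k = R·t_k = -k/(4*k + 16).
s_(k+1) − s_k = -1/(k**2 + 9*k + 20) = t_k.

Yes. s_k = - \frac{k}{4 k + 16}.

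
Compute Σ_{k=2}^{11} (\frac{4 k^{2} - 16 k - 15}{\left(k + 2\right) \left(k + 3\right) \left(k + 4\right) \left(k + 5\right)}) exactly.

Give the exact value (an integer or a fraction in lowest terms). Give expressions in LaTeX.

t_(k+1)/t_k = (4*k**3 - 43*k - 54)/(4*k**3 + 8*k**2 - 111*k - 90).
Gosper form: A/B · C(k+1)/C(k) with A=k + 2, B=k + 6, C=k**2 - 4*k - 15/4.
Need (k + 2)·f(k+1) − (k + 5)·f(k) = k**2 - 4*k - 15/4.
Bound: deg f ≤ 3.
Match coefficients ⇒ f(k) = -k*(k**2 + 105*k + 74)/96.
Certificate R = B(k−1)f/C = -k*(k + 5)*(k**2 + 105*k + 74)/(24*(4*k**2 - 16*k - 15)) gives s_k = k*(-k**2 - 105*k - 74)/(24*(k + 2)*(k + 3)*(k + 4)).
Δs = (4*k**2 - 16*k - 15)/(k**4 + 14*k**3 + 71*k**2 + 154*k + 120), as required.
Evaluate s at k=12 and k=2: -739/3360 and -1/5; difference -67/3360.

Σ = -67/3360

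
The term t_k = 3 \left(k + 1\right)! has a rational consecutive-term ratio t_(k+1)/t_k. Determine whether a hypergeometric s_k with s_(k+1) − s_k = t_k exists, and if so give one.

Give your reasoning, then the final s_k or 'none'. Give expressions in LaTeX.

Step 1: r(k) = k + 2.
Normal form (A,B,C) = (k + 2, 1, 1).
Key eq: (k + 2)·f(k+1) = (1)·f(k) + (1).
Degrees (1,0,0) ⇒ d ≤ -1.
deg f ≤ -1 is impossible — no certificate.

none — t_k is not Gosper-summable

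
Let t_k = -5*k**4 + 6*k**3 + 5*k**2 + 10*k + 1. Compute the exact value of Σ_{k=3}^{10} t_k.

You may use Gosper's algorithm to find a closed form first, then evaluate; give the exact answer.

Step 1: r(k) = (5*k**4 + 14*k**3 + 7*k**2 - 18*k - 17)/(5*k**4 - 6*k**3 - 5*k**2 - 10*k - 1).
Take A(k)=1, B(k)=1, C(k)=k**4 - 6*k**3/5 - k**2 - 2*k - 1/5.
Key eq: (1)·f(k+1) = (1)·f(k) + (k**4 - 6*k**3/5 - k**2 - 2*k - 1/5).
d = 5 from the (0,0,4) case.
A polynomial solution: f(k) = k*(k**4 - 4*k**3 + 3*k**2 - 4*k + 3)/5.
So s_k = (B(k−1)f/C)·t_k = (k*(k**4 - 4*k**3 + 3*k**2 - 4*k + 3)/(5*k**4 - 6*k**3 - 5*k**2 - 10*k - 1))·t_k = k*(-k**4 + 4*k**3 - 3*k**2 + 4*k - 3).
Check: Δs_k = -5*k**4 + 6*k**3 + 5*k**2 + 10*k + 1. ✓
Σ_(k=3)^(10) t_k = s_(11) − s_(3) = -106029 − (27) = -106056.

Σ = -106056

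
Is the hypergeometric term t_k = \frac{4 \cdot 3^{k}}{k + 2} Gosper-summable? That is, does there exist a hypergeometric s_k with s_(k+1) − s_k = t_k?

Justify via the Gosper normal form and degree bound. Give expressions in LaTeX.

The ratio is 3*(k + 2)/(k + 3).
Gosper form: A/B · C(k+1)/C(k) with A=3*k + 6, B=k + 3, C=1.
f must satisfy (3*k + 6)·f(k+1) − (k + 2)·f(k) = 1.
d = -1 from the (1,1,0) case.
d = -1 < 0 ⇒ no nonzero polynomial f; not summable.

No; the degree bound rules out any f.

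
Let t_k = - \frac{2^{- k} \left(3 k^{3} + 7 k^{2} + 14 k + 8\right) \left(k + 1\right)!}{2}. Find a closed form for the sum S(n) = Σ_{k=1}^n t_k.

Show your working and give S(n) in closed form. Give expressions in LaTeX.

Step 1: r(k) = (3*k**4 + 22*k**3 + 69*k**2 + 106*k + 64)/(2*(3*k**3 + 7*k**2 + 14*k + 8)).
Factor: A=k/2 + 1; B=1; C=k**3 + 7*k**2/3 + 14*k/3 + 8/3.
f must satisfy (k/2 + 1)·f(k+1) − (1)·f(k) = k**3 + 7*k**2/3 + 14*k/3 + 8/3.
Degrees (1,0,3) ⇒ d ≤ 2.
Match coefficients ⇒ f(k) = 2*(k + 1)*(3*k - 2)/3.
Then R = B(k−1)f/C = 2*(k + 1)*(3*k - 2)/(3*k**3 + 7*k**2 + 14*k + 8), so s_k = R(k)·t_k = -(k + 1)*(3*k - 2)*factorial(k + 1)/2**k.
s_(k+1) − s_k = -(3*k**3 + 7*k**2 + 14*k + 8)*factorial(k + 1)/(2*2**k) = t_k.
s_(n+1) = -2**(-n - 1)*(n + 2)*(3*n + 1)*factorial(n + 2) and s_(1) = -2, so S(n) = 2**(-n - 1)*(2**(n + 2) - 3*n**4*factorial(n) - 16*n**3*factorial(n) - 29*n**2*factorial(n) - 20*n*factorial(n) - 4*factorial(n)).

S(n) = 2^{- n - 1} \left(2^{n + 2} - 3 n^{4} n! - 16 n^{3} n! - 29 n^{2} n! - 20 n n! - 4 n!\right)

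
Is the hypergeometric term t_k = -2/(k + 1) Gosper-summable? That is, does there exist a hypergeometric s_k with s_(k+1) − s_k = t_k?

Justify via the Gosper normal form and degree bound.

Ratio r(k) = (k + 1)/(k + 2).
Take A(k)=k + 1, B(k)=k + 2, C(k)=1.
Key eq: (k + 1)·f(k+1) = (k + 1)·f(k) + (1).
Degrees (1,1,0) ⇒ d ≤ 0.
Write f(k) = c0. Then LHS − RHS = -1, requiring -1 = 0: contradictory. No certificate.

No. Not Gosper-summable.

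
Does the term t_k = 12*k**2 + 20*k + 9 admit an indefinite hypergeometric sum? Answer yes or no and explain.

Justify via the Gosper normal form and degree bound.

Step 1: r(k) = (12*k**2 + 44*k + 41)/(12*k**2 + 20*k + 9).
Gosper form: A/B · C(k+1)/C(k) with A=1, B=1, C=k**2 + 5*k/3 + 3/4.
f must satisfy (1)·f(k+1) − (1)·f(k) = k**2 + 5*k/3 + 3/4.
d = 3 from the (0,0,2) case.
Match coefficients ⇒ f(k) = k*(2*k + 1)**2/12.
R(k) = B(k−1)·f(k)/C(k) = k*(2*k + 1)**2/(12*k**2 + 20*k + 9); s_k = R·t_k = k*(4*k**2 + 4*k + 1).
s_(k+1) − s_k = 12*k**2 + 20*k + 9 = t_k.

Yes. s_k = k*(4*k**2 + 4*k + 1).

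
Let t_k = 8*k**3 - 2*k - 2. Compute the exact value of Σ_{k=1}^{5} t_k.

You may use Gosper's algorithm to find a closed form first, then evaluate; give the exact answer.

Σ = 1760

r(k) = (k - 4*(k + 1)**3 + 2)/(-4*k**3 + k + 1) after simplifying.
Gosper form: A/B · C(k+1)/C(k) with A=1, B=1, C=k**3 - k/4 - 1/4.
Set up (1)·f(k+1) − (1)·f(k) − (k**3 - k/4 - 1/4) = 0.
Degrees (0,0,3) ⇒ d ≤ 4.
A polynomial solution: f(k) = k*(2*k**3 - 4*k**2 + k - 1)/8.
R(k) = B(k−1)·f(k)/C(k) = k*(2*k**3 - 4*k**2 + k - 1)/(2*(4*k**3 - k - 1)); s_k = R·t_k = k*(2*k**3 - 4*k**2 + k - 1).
Check: Δs_k = 8*k**3 - 2*k - 2. ✓
Sum = s_(6) − s_(1); s_(6) = 1758, s_(1) = -2 ⇒ 1760.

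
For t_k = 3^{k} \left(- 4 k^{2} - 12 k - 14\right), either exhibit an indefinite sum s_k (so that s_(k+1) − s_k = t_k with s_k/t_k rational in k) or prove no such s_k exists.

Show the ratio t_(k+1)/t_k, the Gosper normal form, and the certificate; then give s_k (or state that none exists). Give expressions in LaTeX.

Step 1: r(k) = 3*(2*k**2 + 10*k + 15)/(2*k**2 + 6*k + 7).
Gosper form: A/B · C(k+1)/C(k) with A=3, B=1, C=k**2 + 3*k + 7/2.
f must satisfy (3)·f(k+1) − (1)·f(k) = k**2 + 3*k + 7/2.
From deg A=0, deg B=0, deg C=2: d=2.
Solve for f: f(k) = (k**2 + 2)/2 (degree 2 ≤ 2).
So s_k = (B(k−1)f/C)·t_k = ((k**2 + 2)/(2*k**2 + 6*k + 7))·t_k = -2*3**k*(k**2 + 2).
Δs = 2*3**k*(k**2 - 3*(k + 1)**2 - 4), as required.

s_k = - 2 \cdot 3^{k} \left(k^{2} + 2\right)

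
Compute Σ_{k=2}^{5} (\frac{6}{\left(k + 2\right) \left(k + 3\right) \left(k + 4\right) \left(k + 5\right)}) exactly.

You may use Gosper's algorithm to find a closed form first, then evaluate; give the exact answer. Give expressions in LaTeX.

Σ = 1/72

Compute t_(k+1)/t_k: get (k + 2)/(k + 6).
Take A(k)=k + 2, B(k)=k + 6, C(k)=1.
Set up (k + 2)·f(k+1) − (k + 5)·f(k) − (1) = 0.
Bound: deg f ≤ 3.
Solve for f: f(k) = k*(k**2 + 9*k + 26)/72 (degree 3 ≤ 3).
Get s_k = R·t_k = k*(k**2 + 9*k + 26)/(12*(k + 2)*(k + 3)*(k + 4)) with R(k) = B(k−1)f(k)/C(k) = k*(k + 5)*(k**2 + 9*k + 26)/72.
s_(k+1) − s_k = 6/(k**4 + 14*k**3 + 71*k**2 + 154*k + 120) = t_k.
Evaluate s at k=6 and k=2: 29/360 and 1/15; difference 1/72.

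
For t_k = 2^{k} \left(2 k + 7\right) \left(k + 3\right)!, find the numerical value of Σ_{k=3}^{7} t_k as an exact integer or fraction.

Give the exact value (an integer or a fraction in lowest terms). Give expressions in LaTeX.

Ratio r(k) = 2*(k + 4)*(2*k + 9)/(2*k + 7).
Normal form (A,B,C) = (2*k + 8, 1, k + 7/2).
f must satisfy (2*k + 8)·f(k+1) − (1)·f(k) = k + 7/2.
Degrees (1,0,1) ⇒ d ≤ 0.
A polynomial solution: f(k) = 1/2.
Certificate R = B(k−1)f/C = 1/(2*k + 7) gives s_k = 2**k*factorial(k + 3).
Verify: 2**k*(2*k + 7)*factorial(k + 3) matches t_k.
Telescoping: Σ = s_(8) − s_(3) = 10218700800 − (5760) = 10218695040.

Σ = 10218695040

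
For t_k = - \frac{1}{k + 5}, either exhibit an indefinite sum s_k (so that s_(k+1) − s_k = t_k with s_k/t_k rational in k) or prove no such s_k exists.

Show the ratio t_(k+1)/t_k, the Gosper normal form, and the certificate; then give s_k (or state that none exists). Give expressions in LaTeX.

not Gosper-summable; s_k does not exist

Ratio r(k) = (k + 5)/(k + 6).
A = k + 5, B = k + 6, C = 1.
Key eq: (k + 5)·f(k+1) = (k + 5)·f(k) + (1).
Degrees (1,1,0) ⇒ d ≤ 0.
Put f(k) = c0: A·f(k+1) − B(k−1)·f(k) − C = -1; need -1 = 0 — inconsistent ⇒ no f, not summable.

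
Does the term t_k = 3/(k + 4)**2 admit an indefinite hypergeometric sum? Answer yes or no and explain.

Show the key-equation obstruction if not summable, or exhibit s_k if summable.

No — the linear system for f has no solution.

Step 1: r(k) = (k + 4)**2/(k + 5)**2.
Factor: A=k**2 + 8*k + 16; B=k**2 + 10*k + 25; C=1.
Solve (k**2 + 8*k + 16)·f(k+1) − (k**2 + 8*k + 16)·f(k) = 1.
deg f ≤ 0 (via 2,2,0).
Write f(k) = c0. Then LHS − RHS = -1, requiring -1 = 0: contradictory. No certificate.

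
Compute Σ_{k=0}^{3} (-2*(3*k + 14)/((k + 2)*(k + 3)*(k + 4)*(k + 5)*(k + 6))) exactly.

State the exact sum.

Σ = -58/945

Ratio r(k) = (k + 2)*(3*k + 17)/((k + 7)*(3*k + 14)).
A = k + 2, B = k + 7, C = k + 14/3.
Need (k + 2)·f(k+1) − (k + 6)·f(k) = k + 14/3.
From deg A=1, deg B=1, deg C=1: d=4.
A polynomial solution: f(k) = k*(k + 4)*(k**2 + 10*k + 31)/90.
R(k) = B(k−1)·f(k)/C(k) = k*(k + 4)*(k + 6)*(k**2 + 10*k + 31)/(30*(3*k + 14)); s_k = R·t_k = k*(-k**2 - 10*k - 31)/(15*(k**3 + 10*k**2 + 31*k + 30)).
Check: Δs_k = 2*(-3*k - 14)/(k**5 + 20*k**4 + 155*k**3 + 580*k**2 + 1044*k + 720). ✓
Sum = s_(4) − s_(0); s_(4) = -58/945, s_(0) = 0 ⇒ -58/945.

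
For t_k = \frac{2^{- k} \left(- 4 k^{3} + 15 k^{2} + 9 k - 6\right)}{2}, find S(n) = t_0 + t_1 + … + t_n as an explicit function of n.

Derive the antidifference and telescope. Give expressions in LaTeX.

S(n) = 2^{- n - 1} \left(- 2^{n + 3} + 4 n^{3} + 9 n^{2} + 3 n + 2\right)

The ratio is (4*k**3 - 3*k**2 - 27*k - 14)/(2*(4*k**3 - 15*k**2 - 9*k + 6)).
Gosper form: A/B · C(k+1)/C(k) with A=1/2, B=1, C=k**3 - 15*k**2/4 - 9*k/4 + 3/2.
Need (1/2)·f(k+1) − (1)·f(k) = k**3 - 15*k**2/4 - 9*k/4 + 3/2.
d = 3 from the (0,0,3) case.
A polynomial solution: f(k) = -(k + 1)*(4*k**2 - 7*k + 4)/2.
Then R = B(k−1)f/C = -2*(k + 1)*(4*k**2 - 7*k + 4)/(4*k**3 - 15*k**2 - 9*k + 6), so s_k = R(k)·t_k = (4*k**3 - 3*k**2 - 3*k + 4)/2**k.
s_(k+1) − s_k = (-4*k**3 + 15*k**2 + 9*k - 6)/(2*2**k) = t_k.
s_(n+1) = 2**(-n - 1)*(4*n**3 + 9*n**2 + 3*n + 2) and s_(0) = 4, so S(n) = 2**(-n - 1)*(-2**(n + 3) + 4*n**3 + 9*n**2 + 3*n + 2).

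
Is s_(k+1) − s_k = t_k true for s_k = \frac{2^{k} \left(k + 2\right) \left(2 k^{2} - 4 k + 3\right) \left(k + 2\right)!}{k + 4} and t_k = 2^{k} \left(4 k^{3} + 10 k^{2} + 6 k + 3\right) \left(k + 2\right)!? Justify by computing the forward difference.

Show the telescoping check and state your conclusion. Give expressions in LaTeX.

Invalid: residual - \frac{2^{k + 1} \left(k + 1\right) \left(4 k^{3} + 22 k^{2} + 22 k + 9\right) \left(k + 2\right)!}{\left(k + 4\right) \left(k + 5\right)} ≠ 0.

s_(k+1) = 2**(k + 1)*(k + 3)*(2*k**2 + 1)*factorial(k + 3)/(k + 5)
s_(k+1) − s_k = 2**k*(4*k**5 + 38*k**4 + 124*k**3 + 169*k**2 + 85*k + 42)*factorial(k + 2)/((k + 4)*(k + 5))
(s_(k+1) − s_k) − t_k = -2**(k + 1)*(k + 1)*(4*k**3 + 22*k**2 + 22*k + 9)*factorial(k + 2)/((k + 4)*(k + 5))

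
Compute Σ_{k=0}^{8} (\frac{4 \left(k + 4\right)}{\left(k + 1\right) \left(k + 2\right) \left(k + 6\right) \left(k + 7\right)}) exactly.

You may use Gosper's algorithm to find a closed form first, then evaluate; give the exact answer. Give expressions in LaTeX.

Step 1: r(k) = (k + 1)*(k + 5)*(k + 6)/((k + 3)*(k + 4)*(k + 8)).
So A=k + 1 and B=k + 8, with C=k**4 + 16*k**3 + 95*k**2 + 248*k + 240.
Set up (k + 1)·f(k+1) − (k + 7)·f(k) − (k**4 + 16*k**3 + 95*k**2 + 248*k + 240) = 0.
Degrees (1,1,4) ⇒ d ≤ 6.
Solve for f: f(k) = k*(k + 2)*(k + 3)*(k + 4)*(k + 5)*(k + 7)/12 (degree 6 ≤ 6).
Then R = B(k−1)f/C = k*(k + 2)*(k + 7)**2/(12*(k + 4)), so s_k = R(k)·t_k = k*(k + 7)/(3*(k**2 + 7*k + 6)).
Check: Δs_k = 4*(k + 4)/(k**4 + 16*k**3 + 83*k**2 + 152*k + 84). ✓
Evaluate s at k=9 and k=0: 8/25 and 0; difference 8/25.

Σ = 8/25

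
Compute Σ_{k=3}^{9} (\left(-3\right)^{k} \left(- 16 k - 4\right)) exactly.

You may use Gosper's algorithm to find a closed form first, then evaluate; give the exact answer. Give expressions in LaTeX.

Σ = 2244132

The ratio is 3*(-4*k - 5)/(4*k + 1).
Gosper form: A/B · C(k+1)/C(k) with A=-3, B=1, C=k + 1/4.
Need (-3)·f(k+1) − (1)·f(k) = k + 1/4.
d = 1 from the (0,0,1) case.
A polynomial solution: f(k) = -(2*k - 1)/8.
So s_k = (B(k−1)f/C)·t_k = (-(2*k - 1)/(2*(4*k + 1)))·t_k = (-3)**k*(4*k - 2).
Δs = (-3)**k*(-16*k - 4), as required.
Telescoping: Σ = s_(10) − s_(3) = 2243862 − (-270) = 2244132.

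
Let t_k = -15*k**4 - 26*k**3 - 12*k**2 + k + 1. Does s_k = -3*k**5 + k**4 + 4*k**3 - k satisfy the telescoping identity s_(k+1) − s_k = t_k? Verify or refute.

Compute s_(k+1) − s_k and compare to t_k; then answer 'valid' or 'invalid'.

Valid — Δs_k = t_k.

s_(k+1) = -k - 3*(k + 1)**5 + (k + 1)**4 + 4*(k + 1)**3 - 1
s_(k+1) − s_k = -15*k**4 - 26*k**3 - 12*k**2 + k + 1
(s_(k+1) − s_k) − t_k = 0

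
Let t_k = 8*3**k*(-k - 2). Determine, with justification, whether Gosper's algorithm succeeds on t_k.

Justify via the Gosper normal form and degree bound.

Ratio r(k) = 3*(k + 3)/(k + 2).
Normal form (A,B,C) = (3, 1, k + 2).
Need (3)·f(k+1) − (1)·f(k) = k + 2.
Bound: deg f ≤ 1.
Solve for f: f(k) = (2*k + 1)/4 (degree 1 ≤ 1).
R(k) = B(k−1)·f(k)/C(k) = (2*k + 1)/(4*(k + 2)); s_k = R·t_k = 3**k*(-4*k - 2).
Check: Δs_k = 8*3**k*(-k - 2). ✓

Yes. s_k = 3**k*(-4*k - 2).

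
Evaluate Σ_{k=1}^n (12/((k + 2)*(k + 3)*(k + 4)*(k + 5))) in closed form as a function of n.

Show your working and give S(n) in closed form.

r(k) = (k + 2)/(k + 6) after simplifying.
Gosper form: A/B · C(k+1)/C(k) with A=k + 2, B=k + 6, C=1.
Solve (k + 2)·f(k+1) − (k + 5)·f(k) = 1.
Degrees (1,1,0) ⇒ d ≤ 3.
Solving with deg f ≤ 3: f(k) = k*(k**2 + 9*k + 26)/72.
So s_k = (B(k−1)f/C)·t_k = (k*(k + 5)*(k**2 + 9*k + 26)/72)·t_k = k*(k**2 + 9*k + 26)/(6*(k + 2)*(k + 3)*(k + 4)).
Δs = 12/(k**4 + 14*k**3 + 71*k**2 + 154*k + 120), as required.
s_(n+1) = (n**3 + 12*n**2 + 47*n + 36)/(6*(n**3 + 12*n**2 + 47*n + 60)) and s_(1) = 1/10, so S(n) = n*(n**2 + 12*n + 47)/(15*(n**3 + 12*n**2 + 47*n + 60)).

S(n) = n*(n**2 + 12*n + 47)/(15*(n**3 + 12*n**2 + 47*n + 60))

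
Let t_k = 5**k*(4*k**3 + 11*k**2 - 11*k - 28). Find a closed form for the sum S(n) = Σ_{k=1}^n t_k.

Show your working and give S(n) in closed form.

S(n) = 5*5**n*n**3 + 10*5**n*n**2 - 15*5**n*n - 30*5**n + 30

Ratio r(k) = 5*(4*k**3 + 23*k**2 + 23*k - 24)/(4*k**3 + 11*k**2 - 11*k - 28).
A = 5, B = 1, C = k**3 + 11*k**2/4 - 11*k/4 - 7.
f must satisfy (5)·f(k+1) − (1)·f(k) = k**3 + 11*k**2/4 - 11*k/4 - 7.
From deg A=0, deg B=0, deg C=3: d=3.
A polynomial solution: f(k) = (k + 1)*(k**2 - 2*k - 2)/4.
R(k) = B(k−1)·f(k)/C(k) = (k + 1)*(k**2 - 2*k - 2)/(4*k**3 + 11*k**2 - 11*k - 28); s_k = R·t_k = 5**k*(k**3 - k**2 - 4*k - 2).
Δs = 5**k*(4*k**3 + 11*k**2 - 11*k - 28), as required.
Telescope: S(n) = s_(n+1) − s_(1) = 5**(n + 1)*(n**3 + 2*n**2 - 3*n - 6) − (-30) = 5*5**n*n**3 + 10*5**n*n**2 - 15*5**n*n - 30*5**n + 30.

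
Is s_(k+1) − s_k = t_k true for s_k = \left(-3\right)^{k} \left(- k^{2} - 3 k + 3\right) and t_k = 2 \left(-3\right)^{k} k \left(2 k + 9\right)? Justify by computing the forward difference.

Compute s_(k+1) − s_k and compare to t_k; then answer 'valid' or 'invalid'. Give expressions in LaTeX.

s_(k+1) = 3*(-3)**k*(k**2 + 5*k + 1)
s_(k+1) − s_k = 2*(-3)**k*k*(2*k + 9)
(s_(k+1) − s_k) − t_k = 0

Valid — Δs_k = t_k.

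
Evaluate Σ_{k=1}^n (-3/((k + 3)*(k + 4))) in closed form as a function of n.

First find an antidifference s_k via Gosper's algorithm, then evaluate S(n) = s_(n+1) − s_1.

The ratio is (k + 3)/(k + 5).
Factor: A=k + 3; B=k + 5; C=1.
Set up (k + 3)·f(k+1) − (k + 4)·f(k) − (1) = 0.
Degrees (1,1,0) ⇒ d ≤ 1.
Match coefficients ⇒ f(k) = k/3.
R(k) = B(k−1)·f(k)/C(k) = k*(k + 4)/3; s_k = R·t_k = -k/(k + 3).
s_(k+1) − s_k = -3/(k**2 + 7*k + 12) = t_k.
Evaluate: s_(n+1) = (-n - 1)/(n + 4); subtract s_(1) = -1/4 ⇒ S(n) = -3*n/(4*n + 16).

S(n) = -3*n/(4*n + 16)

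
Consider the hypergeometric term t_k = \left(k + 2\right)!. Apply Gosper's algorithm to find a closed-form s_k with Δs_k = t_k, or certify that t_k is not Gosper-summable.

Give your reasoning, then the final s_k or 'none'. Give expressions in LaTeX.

not Gosper-summable; s_k does not exist

r(k) = k + 3 after simplifying.
A = k + 3, B = 1, C = 1.
Key eq: (k + 3)·f(k+1) = (1)·f(k) + (1).
Bound: deg f ≤ -1.
deg f ≤ -1 is impossible — no certificate.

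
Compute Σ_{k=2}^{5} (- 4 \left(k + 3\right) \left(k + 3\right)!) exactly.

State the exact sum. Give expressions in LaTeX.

Σ = -1451040

r(k) = (k + 4)**2/(k + 3) after simplifying.
A = k + 4, B = 1, C = k + 3.
f must satisfy (k + 4)·f(k+1) − (1)·f(k) = k + 3.
d = 0 from the (1,0,1) case.
A polynomial solution: f(k) = 1.
R(k) = B(k−1)·f(k)/C(k) = 1/(k + 3); s_k = R·t_k = -4*factorial(k + 3).
Check: Δs_k = -4*(k + 3)*factorial(k + 3). ✓
Telescoping: Σ = s_(6) − s_(2) = -1451520 − (-480) = -1451040.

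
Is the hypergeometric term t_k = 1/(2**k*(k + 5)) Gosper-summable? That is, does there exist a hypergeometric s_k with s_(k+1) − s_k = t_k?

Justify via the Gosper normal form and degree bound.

Step 1: r(k) = (k + 5)/(2*(k + 6)).
So A=k/2 + 5/2 and B=k + 6, with C=1.
Set up (k/2 + 5/2)·f(k+1) − (k + 5)·f(k) − (1) = 0.
Degrees (1,1,0) ⇒ d ≤ -1.
deg f ≤ -1 is impossible — no certificate.

No — key equation has no polynomial f.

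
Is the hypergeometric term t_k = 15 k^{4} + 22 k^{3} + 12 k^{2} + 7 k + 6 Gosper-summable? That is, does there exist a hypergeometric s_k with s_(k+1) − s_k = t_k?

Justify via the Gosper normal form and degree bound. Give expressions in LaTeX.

r(k) = (15*k**4 + 82*k**3 + 168*k**2 + 157*k + 62)/(15*k**4 + 22*k**3 + 12*k**2 + 7*k + 6) after simplifying.
So A=1 and B=1, with C=k**4 + 22*k**3/15 + 4*k**2/5 + 7*k/15 + 2/5.
Set up (1)·f(k+1) − (1)·f(k) − (k**4 + 22*k**3/15 + 4*k**2/5 + 7*k/15 + 2/5) = 0.
deg f ≤ 5 (via 0,0,4).
Match coefficients ⇒ f(k) = k*(3*k**4 - 2*k**3 - 2*k**2 + 3*k + 4)/15.
So s_k = (B(k−1)f/C)·t_k = (k*(3*k**4 - 2*k**3 - 2*k**2 + 3*k + 4)/(15*k**4 + 22*k**3 + 12*k**2 + 7*k + 6))·t_k = k*(3*k**4 - 2*k**3 - 2*k**2 + 3*k + 4).
Δs = 15*k**4 + 22*k**3 + 12*k**2 + 7*k + 6, as required.

Yes. s_k = k \left(3 k^{4} - 2 k^{3} - 2 k^{2} + 3 k + 4\right).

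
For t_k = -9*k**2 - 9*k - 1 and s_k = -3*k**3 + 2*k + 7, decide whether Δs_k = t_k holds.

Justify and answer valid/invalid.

valid (s_(k+1) − s_k reduces to t_k)

s_(k+1) = 2*k - 3*(k + 1)**3 + 9
s_(k+1) − s_k = -9*k**2 - 9*k - 1
(s_(k+1) − s_k) − t_k = 0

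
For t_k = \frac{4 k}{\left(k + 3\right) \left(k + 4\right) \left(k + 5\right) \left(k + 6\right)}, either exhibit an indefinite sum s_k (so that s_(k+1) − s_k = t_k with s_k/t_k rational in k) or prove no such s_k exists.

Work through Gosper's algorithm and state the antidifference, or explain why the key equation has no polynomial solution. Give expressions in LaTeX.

s_k = \frac{k \left(k^{2} + 12 k - 13\right)}{30 \left(k + 3\right) \left(k + 4\right) \left(k + 5\right)}

t_(k+1)/t_k = (k + 1)*(k + 3)/(k*(k + 7)).
Factor: A=k + 3; B=k + 7; C=k.
Need (k + 3)·f(k+1) − (k + 6)·f(k) = k.
Bound: deg f ≤ 3.
Solve for f: f(k) = k*(k - 1)*(k + 13)/120 (degree 3 ≤ 3).
Certificate R = B(k−1)f/C = (k - 1)*(k + 6)*(k + 13)/120 gives s_k = k*(k**2 + 12*k - 13)/(30*(k + 3)*(k + 4)*(k + 5)).
Verify: 4*k/(k**4 + 18*k**3 + 119*k**2 + 342*k + 360) matches t_k.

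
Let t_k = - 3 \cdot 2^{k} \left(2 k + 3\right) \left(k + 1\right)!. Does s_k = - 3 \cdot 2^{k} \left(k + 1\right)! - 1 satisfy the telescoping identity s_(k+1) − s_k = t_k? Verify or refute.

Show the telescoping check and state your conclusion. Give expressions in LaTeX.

valid; difference matches t_k

s_(k+1) = -3*2**(k + 1)*factorial(k + 2) - 1
s_(k+1) − s_k = -3*2**k*(2*k + 3)*factorial(k + 1)
(s_(k+1) − s_k) − t_k = 0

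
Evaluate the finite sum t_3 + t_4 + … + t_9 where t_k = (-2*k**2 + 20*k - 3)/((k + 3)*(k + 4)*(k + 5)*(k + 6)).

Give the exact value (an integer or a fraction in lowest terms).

Ratio r(k) = -(k + 3)*(20*k - 2*(k + 1)**2 + 17)/((k + 7)*(2*k**2 - 20*k + 3)).
Normal form (A,B,C) = (k + 3, k + 7, k**2 - 10*k + 3/2).
Key eq: (k + 3)·f(k+1) = (k + 6)·f(k) + (k**2 - 10*k + 3/2).
Bound: deg f ≤ 3.
Match coefficients ⇒ f(k) = -k*(2*k - 3)/2.
Certificate R = B(k−1)f/C = -k*(k + 6)*(2*k - 3)/(2*k**2 - 20*k + 3) gives s_k = k*(2*k - 3)/((k + 3)*(k + 4)*(k + 5)).
s_(k+1) − s_k = (-2*k**2 + 20*k - 3)/(k**4 + 18*k**3 + 119*k**2 + 342*k + 360) = t_k.
Sum = s_(10) − s_(3); s_(10) = 17/273, s_(3) = 3/112 ⇒ 155/4368.

Σ = 155/4368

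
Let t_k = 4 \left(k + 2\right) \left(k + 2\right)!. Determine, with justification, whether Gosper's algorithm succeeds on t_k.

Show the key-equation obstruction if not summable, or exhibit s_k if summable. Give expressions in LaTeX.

Yes. s_k = 4 \left(k + 2\right)!.

Step 1: r(k) = (k + 3)**2/(k + 2).
Normal form (A,B,C) = (k + 3, 1, k + 2).
Need (k + 3)·f(k+1) − (1)·f(k) = k + 2.
From deg A=1, deg B=0, deg C=1: d=0.
Match coefficients ⇒ f(k) = 1.
Certificate R = B(k−1)f/C = 1/(k + 2) gives s_k = 4*factorial(k + 2).
s_(k+1) − s_k = 4*(k + 2)*factorial(k + 2) = t_k.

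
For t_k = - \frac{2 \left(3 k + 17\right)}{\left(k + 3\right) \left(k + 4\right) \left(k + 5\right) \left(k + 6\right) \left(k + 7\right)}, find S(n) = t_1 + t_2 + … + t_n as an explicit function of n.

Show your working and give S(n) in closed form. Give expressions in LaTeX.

S(n) = \frac{n \left(- n^{2} - 16 n - 83\right)}{70 \left(n^{3} + 16 n^{2} + 83 n + 140\right)}

Compute t_(k+1)/t_k: get (k + 3)*(3*k + 20)/((k + 8)*(3*k + 17)).
Gosper form: A/B · C(k+1)/C(k) with A=k + 3, B=k + 8, C=k + 17/3.
Solve (k + 3)·f(k+1) − (k + 7)·f(k) = k + 17/3.
Bound: deg f ≤ 4.
Coefficient equations give f(k) = k*(k + 5)*(k**2 + 13*k + 54)/216.
Certificate R = B(k−1)f/C = k*(k + 5)*(k + 7)*(k**2 + 13*k + 54)/(72*(3*k + 17)) gives s_k = k*(-k**2 - 13*k - 54)/(36*(k**3 + 13*k**2 + 54*k + 72)).
Check: Δs_k = 2*(-3*k - 17)/(k**5 + 25*k**4 + 245*k**3 + 1175*k**2 + 2754*k + 2520). ✓
Evaluate: s_(n+1) = (-n**3 - 16*n**2 - 83*n - 68)/(36*(n**3 + 16*n**2 + 83*n + 140)); subtract s_(1) = -17/1260 ⇒ S(n) = n*(-n**2 - 16*n - 83)/(70*(n**3 + 16*n**2 + 83*n + 140)).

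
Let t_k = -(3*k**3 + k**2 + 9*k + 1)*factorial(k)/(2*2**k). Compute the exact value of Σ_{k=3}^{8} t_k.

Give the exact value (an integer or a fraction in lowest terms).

r(k) = (k + 1)*(9*k + 3*(k + 1)**3 + (k + 1)**2 + 10)/(2*(3*k**3 + k**2 + 9*k + 1)) after simplifying.
So A=k/2 + 1/2 and B=1, with C=k**3 + k**2/3 + 3*k + 1/3.
Solve (k/2 + 1/2)·f(k+1) − (1)·f(k) = k**3 + k**2/3 + 3*k + 1/3.
Degrees (1,0,3) ⇒ d ≤ 2.
Solving with deg f ≤ 2: f(k) = 2*k*(3*k - 2)/3.
Certificate R = B(k−1)f/C = 2*k*(3*k - 2)/(3*k**3 + k**2 + 9*k + 1) gives s_k = -k*(3*k - 2)*factorial(k)/2**k.
Verify: -(3*k**3 + k**2 + 9*k + 1)*factorial(k)/(2*2**k) matches t_k.
Sum = s_(9) − s_(3); s_(9) = -637875/4, s_(3) = -63/4 ⇒ -159453.

Σ = -159453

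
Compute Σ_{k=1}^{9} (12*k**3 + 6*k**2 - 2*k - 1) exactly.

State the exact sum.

r(k) = (12*k**3 + 42*k**2 + 46*k + 15)/(12*k**3 + 6*k**2 - 2*k - 1) after simplifying.
Gosper form: A/B · C(k+1)/C(k) with A=1, B=1, C=k**3 + k**2/2 - k/6 - 1/12.
Set up (1)·f(k+1) − (1)·f(k) − (k**3 + k**2/2 - k/6 - 1/12) = 0.
Bound: deg f ≤ 4.
Coefficient equations give f(k) = k*(3*k**3 - 4*k**2 - k + 1)/12.
Certificate R = B(k−1)f/C = k*(3*k**3 - 4*k**2 - k + 1)/((2*k + 1)*(6*k**2 - 1)) gives s_k = k*(3*k**3 - 4*k**2 - k + 1).
s_(k+1) − s_k = 12*k**3 + 6*k**2 - 2*k - 1 = t_k.
Σ_(k=1)^(9) t_k = s_(10) − s_(1) = 25910 − (-1) = 25911.

Σ = 25911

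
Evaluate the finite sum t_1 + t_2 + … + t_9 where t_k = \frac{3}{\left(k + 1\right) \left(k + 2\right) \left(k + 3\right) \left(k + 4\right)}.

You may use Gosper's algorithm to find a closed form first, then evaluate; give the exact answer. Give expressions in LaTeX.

Σ = 47/1144

Compute t_(k+1)/t_k: get (k + 1)/(k + 5).
Normal form (A,B,C) = (k + 1, k + 5, 1).
Solve (k + 1)·f(k+1) − (k + 4)·f(k) = 1.
deg f ≤ 3 (via 1,1,0).
A polynomial solution: f(k) = k*(k**2 + 6*k + 11)/18.
R(k) = B(k−1)·f(k)/C(k) = k*(k + 4)*(k**2 + 6*k + 11)/18; s_k = R·t_k = k*(k**2 + 6*k + 11)/(6*(k + 1)*(k + 2)*(k + 3)).
Verify: 3/(k**4 + 10*k**3 + 35*k**2 + 50*k + 24) matches t_k.
Σ_(k=1)^(9) t_k = s_(10) − s_(1) = 95/572 − (1/8) = 47/1144.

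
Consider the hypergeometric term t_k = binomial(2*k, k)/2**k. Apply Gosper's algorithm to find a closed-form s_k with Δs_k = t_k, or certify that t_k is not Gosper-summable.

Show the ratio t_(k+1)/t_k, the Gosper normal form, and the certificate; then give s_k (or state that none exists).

none (Gosper's algorithm certifies no s_k)

The ratio is (2*k + 1)/(k + 1).
So A=2*k + 1 and B=k + 1, with C=1.
Need (2*k + 1)·f(k+1) − (k)·f(k) = 1.
Bound: deg f ≤ -1.
deg f ≤ -1 is impossible — no certificate.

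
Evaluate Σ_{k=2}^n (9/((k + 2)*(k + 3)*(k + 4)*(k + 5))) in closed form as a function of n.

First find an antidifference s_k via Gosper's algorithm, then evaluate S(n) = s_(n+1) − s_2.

S(n) = (n**3 + 12*n**2 + 47*n - 60)/(40*(n**3 + 12*n**2 + 47*n + 60))

Step 1: r(k) = (k + 2)/(k + 6).
Factor: A=k + 2; B=k + 6; C=1.
Key eq: (k + 2)·f(k+1) = (k + 5)·f(k) + (1).
Bound: deg f ≤ 3.
Solve for f: f(k) = k*(k**2 + 9*k + 26)/72 (degree 3 ≤ 3).
Certificate R = B(k−1)f/C = k*(k + 5)*(k**2 + 9*k + 26)/72 gives s_k = k*(k**2 + 9*k + 26)/(8*(k + 2)*(k + 3)*(k + 4)).
s_(k+1) − s_k = 9/(k**4 + 14*k**3 + 71*k**2 + 154*k + 120) = t_k.
Evaluate: s_(n+1) = (n**3 + 12*n**2 + 47*n + 36)/(8*(n**3 + 12*n**2 + 47*n + 60)); subtract s_(2) = 1/10 ⇒ S(n) = (n**3 + 12*n**2 + 47*n - 60)/(40*(n**3 + 12*n**2 + 47*n + 60)).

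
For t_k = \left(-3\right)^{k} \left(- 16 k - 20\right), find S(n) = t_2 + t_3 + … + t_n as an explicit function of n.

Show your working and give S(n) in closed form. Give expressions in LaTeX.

Ratio r(k) = 3*(-4*k - 9)/(4*k + 5).
So A=-3 and B=1, with C=k + 5/4.
f must satisfy (-3)·f(k+1) − (1)·f(k) = k + 5/4.
From deg A=0, deg B=0, deg C=1: d=1.
Coefficient equations give f(k) = -(2*k + 1)/8.
Then R = B(k−1)f/C = -(2*k + 1)/(2*(4*k + 5)), so s_k = R(k)·t_k = (-3)**k*(4*k + 2).
Δs = (-3)**k*(-16*k - 20), as required.
s_(n+1) = (-3)**(n + 1)*(4*n + 6) and s_(2) = 90, so S(n) = -12*(-3)**n*n + 6*(-3)**(n + 1) - 90.

S(n) = - 12 \left(-3\right)^{n} n + 6 \left(-3\right)^{n + 1} - 90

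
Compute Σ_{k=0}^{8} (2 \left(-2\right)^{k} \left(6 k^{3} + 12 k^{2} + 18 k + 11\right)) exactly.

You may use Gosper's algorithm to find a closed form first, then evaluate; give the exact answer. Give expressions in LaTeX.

Σ = 1512450

Step 1: r(k) = 2*(-6*k**3 - 30*k**2 - 60*k - 47)/(6*k**3 + 12*k**2 + 18*k + 11).
Normal form (A,B,C) = (-2, 1, k**3 + 2*k**2 + 3*k + 11/6).
f must satisfy (-2)·f(k+1) − (1)·f(k) = k**3 + 2*k**2 + 3*k + 11/6.
Degrees (0,0,3) ⇒ d ≤ 3.
Coefficient equations give f(k) = -(2*k**3 + 2*k + 1)/6.
So s_k = (B(k−1)f/C)·t_k = (-(2*k**3 + 2*k + 1)/(6*k**3 + 12*k**2 + 18*k + 11))·t_k = (-2)**(k + 1)*(2*k**3 + 2*k + 1).
Check: Δs_k = 2*(-2)**k*(6*k**3 + 12*k**2 + 18*k + 11). ✓
Sum = s_(9) − s_(0); s_(9) = 1512448, s_(0) = -2 ⇒ 1512450.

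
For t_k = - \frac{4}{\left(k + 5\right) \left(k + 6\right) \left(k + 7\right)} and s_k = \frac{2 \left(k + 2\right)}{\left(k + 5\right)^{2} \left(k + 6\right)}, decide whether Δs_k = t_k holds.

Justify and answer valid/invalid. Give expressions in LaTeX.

Invalid: residual \frac{6 \left(3 k + 17\right)}{k^{5} + 29 k^{4} + 335 k^{3} + 1927 k^{2} + 5520 k + 6300} ≠ 0.

s_(k+1) = 2*(k + 3)/((k + 6)**2*(k + 7))
s_(k+1) − s_k = 2*(-2*k**2 - 13*k - 9)/(k**5 + 29*k**4 + 335*k**3 + 1927*k**2 + 5520*k + 6300)
(s_(k+1) − s_k) − t_k = 6*(3*k + 17)/(k**5 + 29*k**4 + 335*k**3 + 1927*k**2 + 5520*k + 6300)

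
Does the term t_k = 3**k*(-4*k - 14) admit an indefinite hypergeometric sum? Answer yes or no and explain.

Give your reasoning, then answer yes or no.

The ratio is 3*(2*k + 9)/(2*k + 7).
Take A(k)=3, B(k)=1, C(k)=k + 7/2.
Solve (3)·f(k+1) − (1)·f(k) = k + 7/2.
Degrees (0,0,1) ⇒ d ≤ 1.
Solve for f: f(k) = (k + 2)/2 (degree 1 ≤ 1).
So s_k = (B(k−1)f/C)·t_k = ((k + 2)/(2*k + 7))·t_k = -2*3**k*(k + 2).
Verify: 3**k*(-4*k - 14) matches t_k.

Yes. s_k = -2*3**k*(k + 2).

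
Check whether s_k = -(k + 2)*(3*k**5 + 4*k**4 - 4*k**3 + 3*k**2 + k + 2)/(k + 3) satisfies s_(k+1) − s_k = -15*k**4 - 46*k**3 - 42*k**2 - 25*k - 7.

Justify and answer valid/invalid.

Invalid: residual (12*k**5 + 87*k**4 + 184*k**3 + 148*k**2 + 81*k + 19)/(k**2 + 7*k + 12) ≠ 0.

s_(k+1) = (-3*k**6 - 28*k**5 - 99*k**4 - 171*k**3 - 161*k**2 - 87*k - 27)/(k + 4)
s_(k+1) − s_k = (-15*k**6 - 139*k**5 - 457*k**4 - 687*k**3 - 538*k**2 - 268*k - 65)/(k**2 + 7*k + 12)
(s_(k+1) − s_k) − t_k = (12*k**5 + 87*k**4 + 184*k**3 + 148*k**2 + 81*k + 19)/(k**2 + 7*k + 12)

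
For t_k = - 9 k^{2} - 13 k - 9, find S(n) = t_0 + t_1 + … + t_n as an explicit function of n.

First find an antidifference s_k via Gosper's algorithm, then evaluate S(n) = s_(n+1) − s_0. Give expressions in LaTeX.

S(n) = - 3 n^{3} - 11 n^{2} - 17 n - 9

Step 1: r(k) = (9*k**2 + 31*k + 31)/(9*k**2 + 13*k + 9).
Factor: A=1; B=1; C=k**2 + 13*k/9 + 1.
Solve (1)·f(k+1) − (1)·f(k) = k**2 + 13*k/9 + 1.
Bound: deg f ≤ 3.
A polynomial solution: f(k) = k*(3*k**2 + 2*k + 4)/9.
So s_k = (B(k−1)f/C)·t_k = (k*(3*k**2 + 2*k + 4)/(9*k**2 + 13*k + 9))·t_k = k*(-3*k**2 - 2*k - 4).
Check: Δs_k = -9*k**2 - 13*k - 9. ✓
Evaluate: s_(n+1) = -3*n**3 - 11*n**2 - 17*n - 9; subtract s_(0) = 0 ⇒ S(n) = -3*n**3 - 11*n**2 - 17*n - 9.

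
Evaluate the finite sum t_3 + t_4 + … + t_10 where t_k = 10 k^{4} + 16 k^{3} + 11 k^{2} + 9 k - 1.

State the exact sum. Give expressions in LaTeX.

Compute t_(k+1)/t_k: get (10*k**4 + 56*k**3 + 119*k**2 + 119*k + 45)/(10*k**4 + 16*k**3 + 11*k**2 + 9*k - 1).
So A=1 and B=1, with C=k**4 + 8*k**3/5 + 11*k**2/10 + 9*k/10 - 1/10.
f must satisfy (1)·f(k+1) − (1)·f(k) = k**4 + 8*k**3/5 + 11*k**2/10 + 9*k/10 - 1/10.
deg f ≤ 5 (via 0,0,4).
Solving with deg f ≤ 5: f(k) = k*(2*k**4 - k**3 - k**2 + 3*k - 4)/10.
Certificate R = B(k−1)f/C = k*(2*k**4 - k**3 - k**2 + 3*k - 4)/(10*k**4 + 16*k**3 + 11*k**2 + 9*k - 1) gives s_k = k*(2*k**4 - k**3 - k**2 + 3*k - 4).
Check: Δs_k = 10*k**4 + 16*k**3 + 11*k**2 + 9*k - 1. ✓
Telescoping: Σ = s_(11) − s_(3) = 306449 − (393) = 306056.

Σ = 306056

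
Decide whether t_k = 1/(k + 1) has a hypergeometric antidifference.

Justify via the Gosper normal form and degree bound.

No; the coefficient equations for f are inconsistent.

Compute t_(k+1)/t_k: get (k + 1)/(k + 2).
So A=k + 1 and B=k + 2, with C=1.
Need (k + 1)·f(k+1) − (k + 1)·f(k) = 1.
deg f ≤ 0 (via 1,1,0).
Generic f = c0 gives residual -1; -1 = 0 cannot hold, so t_k is not Gosper-summable.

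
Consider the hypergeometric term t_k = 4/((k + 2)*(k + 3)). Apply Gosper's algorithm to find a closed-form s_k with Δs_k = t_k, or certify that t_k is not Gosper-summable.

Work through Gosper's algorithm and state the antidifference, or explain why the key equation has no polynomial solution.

s_k = 2*k/(k + 2)

Compute t_(k+1)/t_k: get (k + 2)/(k + 4).
Factor: A=k + 2; B=k + 4; C=1.
Set up (k + 2)·f(k+1) − (k + 3)·f(k) − (1) = 0.
d = 1 from the (1,1,0) case.
Solve for f: f(k) = k/2 (degree 1 ≤ 1).
Then R = B(k−1)f/C = k*(k + 3)/2, so s_k = R(k)·t_k = 2*k/(k + 2).
Δs = 4/(k**2 + 5*k + 6), as required.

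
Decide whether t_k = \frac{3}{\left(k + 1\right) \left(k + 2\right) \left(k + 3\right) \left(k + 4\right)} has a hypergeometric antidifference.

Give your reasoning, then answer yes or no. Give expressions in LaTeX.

Yes. s_k = \frac{k \left(k^{2} + 6 k + 11\right)}{6 \left(k + 1\right) \left(k + 2\right) \left(k + 3\right)}.

Compute t_(k+1)/t_k: get (k + 1)/(k + 5).
Normal form (A,B,C) = (k + 1, k + 5, 1).
Key eq: (k + 1)·f(k+1) = (k + 4)·f(k) + (1).
Degrees (1,1,0) ⇒ d ≤ 3.
Coefficient equations give f(k) = k*(k**2 + 6*k + 11)/18.
Then R = B(k−1)f/C = k*(k + 4)*(k**2 + 6*k + 11)/18, so s_k = R(k)·t_k = k*(k**2 + 6*k + 11)/(6*(k + 1)*(k + 2)*(k + 3)).
Δs = 3/(k**4 + 10*k**3 + 35*k**2 + 50*k + 24), as required.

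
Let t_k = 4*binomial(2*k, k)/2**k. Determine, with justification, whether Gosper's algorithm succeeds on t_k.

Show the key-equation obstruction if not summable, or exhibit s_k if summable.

No — t_k has no hypergeometric antidifference.

Ratio r(k) = (2*k + 1)/(k + 1).
Take A(k)=2*k + 1, B(k)=k + 1, C(k)=1.
Set up (2*k + 1)·f(k+1) − (k)·f(k) − (1) = 0.
deg f ≤ -1 (via 1,1,0).
Bound -1 < 0, so the key equation has no polynomial solution.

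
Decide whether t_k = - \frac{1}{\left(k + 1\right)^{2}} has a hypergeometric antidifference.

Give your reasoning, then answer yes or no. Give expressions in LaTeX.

Step 1: r(k) = (k + 1)**2/(k + 2)**2.
Take A(k)=k**2 + 2*k + 1, B(k)=k**2 + 4*k + 4, C(k)=1.
Need (k**2 + 2*k + 1)·f(k+1) − (k**2 + 2*k + 1)·f(k) = 1.
Degrees (2,2,0) ⇒ d ≤ 0.
Write f(k) = c0. Then LHS − RHS = -1, requiring -1 = 0: contradictory. No certificate.

No — t_k has no hypergeometric antidifference.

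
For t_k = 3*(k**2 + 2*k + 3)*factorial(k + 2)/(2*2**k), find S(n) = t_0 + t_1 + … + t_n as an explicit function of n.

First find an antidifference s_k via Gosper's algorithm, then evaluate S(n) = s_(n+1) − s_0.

S(n) = 3*2**(-n - 1)*(n + 1)*factorial(n + 3)

t_(k+1)/t_k = (k + 3)*(2*k + (k + 1)**2 + 5)/(2*(k**2 + 2*k + 3)).
So A=k/2 + 3/2 and B=1, with C=k**2 + 2*k + 3.
Need (k/2 + 3/2)·f(k+1) − (1)·f(k) = k**2 + 2*k + 3.
From deg A=1, deg B=0, deg C=2: d=1.
Match coefficients ⇒ f(k) = 2*k.
R(k) = B(k−1)·f(k)/C(k) = 2*k/(k**2 + 2*k + 3); s_k = R·t_k = 3*k*factorial(k + 2)/2**k.
Check: Δs_k = 3*(k**2 + 2*k + 3)*factorial(k + 2)/(2*2**k). ✓
s_(n+1) = 3*2**(-n - 1)*(n + 1)*factorial(n + 3) and s_(0) = 0, so S(n) = 3*2**(-n - 1)*(n + 1)*factorial(n + 3).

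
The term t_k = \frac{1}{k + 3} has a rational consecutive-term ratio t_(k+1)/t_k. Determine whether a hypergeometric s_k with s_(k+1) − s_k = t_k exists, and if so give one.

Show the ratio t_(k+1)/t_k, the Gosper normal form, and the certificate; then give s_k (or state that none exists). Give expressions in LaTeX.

r(k) = (k + 3)/(k + 4) after simplifying.
Take A(k)=k + 3, B(k)=k + 4, C(k)=1.
Key eq: (k + 3)·f(k+1) = (k + 3)·f(k) + (1).
Degrees (1,1,0) ⇒ d ≤ 0.
f = c0 ⇒ A·f(k+1) − B(k−1)·f(k) − C = -1. The system {-1 = 0} is inconsistent; no antidifference.

no hypergeometric antidifference exists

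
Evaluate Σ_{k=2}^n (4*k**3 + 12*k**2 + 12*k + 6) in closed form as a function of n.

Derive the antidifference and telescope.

S(n) = n**4 + 6*n**3 + 13*n**2 + 14*n - 34

Ratio r(k) = (2*k**3 + 12*k**2 + 24*k + 17)/(2*k**3 + 6*k**2 + 6*k + 3).
A = 1, B = 1, C = k**3 + 3*k**2 + 3*k + 3/2.
f must satisfy (1)·f(k+1) − (1)·f(k) = k**3 + 3*k**2 + 3*k + 3/2.
From deg A=0, deg B=0, deg C=3: d=4.
Match coefficients ⇒ f(k) = k*(k + 2)*(k**2 + 1)/4.
Then R = B(k−1)f/C = k*(k + 2)*(k**2 + 1)/(2*(2*k**3 + 6*k**2 + 6*k + 3)), so s_k = R(k)·t_k = k*(k**3 + 2*k**2 + k + 2).
Check: Δs_k = 4*k**3 + 12*k**2 + 12*k + 6. ✓
Σ_(k=2)^n t_k = s_(n+1) − s_(2) = (n**4 + 6*n**3 + 13*n**2 + 14*n + 6) − (40), i.e. n**4 + 6*n**3 + 13*n**2 + 14*n - 34.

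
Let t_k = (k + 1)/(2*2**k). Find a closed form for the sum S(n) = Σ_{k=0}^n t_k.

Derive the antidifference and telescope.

r(k) = (k + 2)/(2*(k + 1)) after simplifying.
Gosper form: A/B · C(k+1)/C(k) with A=1/2, B=1, C=k + 1.
Solve (1/2)·f(k+1) − (1)·f(k) = k + 1.
d = 1 from the (0,0,1) case.
Match coefficients ⇒ f(k) = -2*(k + 2).
Certificate R = B(k−1)f/C = -2*(k + 2)/(k + 1) gives s_k = (-k - 2)/2**k.
s_(k+1) − s_k = (k + 1)/(2*2**k) = t_k.
Evaluate: s_(n+1) = 2**(-n - 1)*(-n - 3); subtract s_(0) = -2 ⇒ S(n) = 2**(-n - 1)*(2**(n + 2) - n - 3).

S(n) = 2**(-n - 1)*(2**(n + 2) - n - 3)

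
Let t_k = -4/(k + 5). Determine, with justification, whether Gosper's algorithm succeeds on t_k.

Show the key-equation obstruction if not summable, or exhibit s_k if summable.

The ratio is (k + 5)/(k + 6).
A = k + 5, B = k + 6, C = 1.
Solve (k + 5)·f(k+1) − (k + 5)·f(k) = 1.
From deg A=1, deg B=1, deg C=0: d=0.
Put f(k) = c0: A·f(k+1) − B(k−1)·f(k) − C = -1; need -1 = 0 — inconsistent ⇒ no f, not summable.

No. Not Gosper-summable.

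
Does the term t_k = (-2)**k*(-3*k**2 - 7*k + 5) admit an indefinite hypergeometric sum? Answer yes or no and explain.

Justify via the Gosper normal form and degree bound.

Yes. s_k = (-2)**k*(k**2 + k - 3).

The ratio is 2*(-3*k**2 - 13*k - 5)/(3*k**2 + 7*k - 5).
A = -2, B = 1, C = k**2 + 7*k/3 - 5/3.
Need (-2)·f(k+1) − (1)·f(k) = k**2 + 7*k/3 - 5/3.
deg f ≤ 2 (via 0,0,2).
Coefficient equations give f(k) = -(k**2 + k - 3)/3.
Certificate R = B(k−1)f/C = -(k**2 + k - 3)/(3*k**2 + 7*k - 5) gives s_k = (-2)**k*(k**2 + k - 3).
s_(k+1) − s_k = (-2)**k*(-3*k**2 - 7*k + 5) = t_k.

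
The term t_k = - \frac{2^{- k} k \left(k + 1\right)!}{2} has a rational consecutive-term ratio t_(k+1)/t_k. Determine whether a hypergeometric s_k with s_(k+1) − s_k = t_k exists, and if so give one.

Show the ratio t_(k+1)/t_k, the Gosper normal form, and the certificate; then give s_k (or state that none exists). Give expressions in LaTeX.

Ratio r(k) = (k + 1)*(k + 2)/(2*k).
Take A(k)=k/2 + 1, B(k)=1, C(k)=k.
f must satisfy (k/2 + 1)·f(k+1) − (1)·f(k) = k.
From deg A=1, deg B=0, deg C=1: d=0.
Coefficient equations give f(k) = 2.
So s_k = (B(k−1)f/C)·t_k = (2/k)·t_k = -factorial(k + 1)/2**k.
s_(k+1) − s_k = -k*factorial(k + 1)/(2*2**k) = t_k.

s_k = - 2^{- k} \left(k + 1\right)!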